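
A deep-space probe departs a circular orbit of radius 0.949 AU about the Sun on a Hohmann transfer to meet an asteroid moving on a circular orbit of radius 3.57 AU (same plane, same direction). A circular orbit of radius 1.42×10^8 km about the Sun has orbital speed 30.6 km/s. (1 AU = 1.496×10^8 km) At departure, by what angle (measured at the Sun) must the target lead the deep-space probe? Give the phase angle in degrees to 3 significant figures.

φ = 89.4°

From the circular-orbit relation v² = μ/r at r = 1.42×10^8 km: μ = v²r = (30.6)² × 1.42×10^8 = 1.32963×10^11 km³/s².
In km: r₁ = 0.949 × 1.496×10^8 = 1.419704×10^8 km; r₂ = 3.57 × 1.496×10^8 = 5.34072×10^8 km.
Transfer-ellipse semi-major axis a_t = (r₁ + r₂)/2 = (1.419704×10^8 + 5.34072×10^8)/2 = 3.380212×10^8 km.
Transfer time t = π√(a_t³/μ) = 5.35427×10^7 s.
Target angular speed ω₂ = √(μ/r₂³) = 2.95438×10^-8 rad/s.
Angle swept by the target during transfer: ω₂·t = 1.58185 rad = 90.63°.
The deep-space probe traverses 180° on the transfer ellipse, so the target must lead by 180° − 90.63° = 89.4°.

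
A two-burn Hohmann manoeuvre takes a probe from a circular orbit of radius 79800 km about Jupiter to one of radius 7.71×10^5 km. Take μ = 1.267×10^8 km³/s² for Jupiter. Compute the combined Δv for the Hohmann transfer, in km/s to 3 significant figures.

Δv = 21.1 km/s

The Hohmann ellipse has a_t = (r₁ + r₂)/2 = 4.254×10^5 km.
At r₁ the circular-orbit speed is v₁ = √(μ/r₁) = 39.846 km/s.
On the transfer ellipse at r₁, vis-viva equation gives v_p = √[μ(2/r₁ − 1/a_t)] = 53.643 km/s.
First burn Δv₁ = |v_p − v₁| = 13.797 km/s.
At r₂, v₂ = √(μ/r₂) = 12.8192 km/s.
Transfer-orbit speed at r₂: v_a = √[μ(2/r₂ − 1/a_t)] = 5.55218 km/s.
Second burn Δv₂ = |v₂ − v_a| = 7.2670 km/s.
Total Δv = Δv₁ + Δv₂ = 21.06 km/s.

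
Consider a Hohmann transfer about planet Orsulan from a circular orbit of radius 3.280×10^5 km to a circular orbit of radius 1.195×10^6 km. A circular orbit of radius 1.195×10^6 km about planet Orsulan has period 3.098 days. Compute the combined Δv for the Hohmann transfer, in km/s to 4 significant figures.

From Kepler's third law T² = 4π²r³/μ at r = 1.195×10^6 km, T = 3.098 days = 3.098 × 86400 s = 2.676672×10^5 s: μ = 4π²r³/T² = 9.40315×10^8 km³/s².
The Hohmann ellipse has a_t = (r₁ + r₂)/2 = 7.615×10^5 km.
Circular speed at r₁: v₁ = √(μ/r₁) = √(9.40315×10^8/3.280×10^5) = 53.54 km/s.
On the transfer ellipse at r₁, vis-viva equation gives v_p = √[μ(2/r₁ − 1/a_t)] = 67.07 km/s.
First burn Δv₁ = |v_p − v₁| = 13.53 km/s.
At r₂, v₂ = √(μ/r₂) = 28.051 km/s.
Transfer-orbit speed at r₂: v_a = √[μ(2/r₂ − 1/a_t)] = 18.410 km/s.
Second burn Δv₂ = |v₂ − v_a| = 9.641 km/s.
Total Δv = Δv₁ + Δv₂ = 23.17 km/s.

Δv = 23.17 km/s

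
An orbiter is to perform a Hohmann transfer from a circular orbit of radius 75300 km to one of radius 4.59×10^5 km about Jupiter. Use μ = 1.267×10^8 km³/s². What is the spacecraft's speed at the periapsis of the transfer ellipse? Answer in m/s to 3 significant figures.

Semi-major axis of the transfer orbit: a_t = (75300 + 4.590×10^5)/2 = 2.6715×10^5 km.
The periapsis of the transfer ellipse is at r = 75300 km.
Vis-viva: v = √[μ(2/r − 1/a_t)] = √[1.267×10^8 × (2/75300 − 1/2.6715×10^5)] = 53.77 km/s.

v = 53800 m/s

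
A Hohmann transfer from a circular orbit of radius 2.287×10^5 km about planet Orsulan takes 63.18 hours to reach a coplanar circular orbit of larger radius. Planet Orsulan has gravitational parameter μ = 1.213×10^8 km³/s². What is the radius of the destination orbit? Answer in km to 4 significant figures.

Transfer time t = 63.18 hours = 2.27448×10^5 s, and t = π√(a_t³/μ).
So a_t = (μ t²/π²)^(1/3) = (1.213×10^8 × (2.27448×10^5)² / π²)^(1/3) = 8.5989×10^5 km.
Since a_t = (r₁ + r₂)/2, r₂ = 2a_t − r₁ = 2×8.5989×10^5 − 2.287×10^5 = 1.49108×10^6 km.

r₂ = 1.491×10^6 km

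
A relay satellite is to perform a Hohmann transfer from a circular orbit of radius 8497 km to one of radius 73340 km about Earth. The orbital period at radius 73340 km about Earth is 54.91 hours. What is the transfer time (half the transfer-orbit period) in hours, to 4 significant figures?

t = 11.44 hours

From Kepler's third law T² = 4π²r³/μ at r = 73340 km, T = 54.91 hours = 54.91 × 3600 s = 1.97676×10^5 s: μ = 4π²r³/T² = 3.98542×10^5 km³/s².
Semi-major axis of the transfer orbit: a_t = (8497 + 73340)/2 = 40918.5 km.
By Kepler's third law the transfer-orbit period is T = 2π√(a_t³/μ), so t = T/2 = 41190 s.
Converting: 41190 s ÷ 3600 s/hour = 11.44 hours.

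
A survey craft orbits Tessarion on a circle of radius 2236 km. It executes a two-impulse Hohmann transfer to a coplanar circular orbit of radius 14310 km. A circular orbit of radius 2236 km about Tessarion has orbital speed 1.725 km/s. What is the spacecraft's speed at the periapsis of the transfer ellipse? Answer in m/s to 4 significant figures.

From the circular-orbit relation v² = μ/r at r = 2236 km: μ = v²r = (1.725)² × 2236 = 6653.50 km³/s².
Semi-major axis of the transfer orbit: a_t = (2236 + 14310)/2 = 8273 km.
At periapsis, r = 2236 km.
Vis-viva: v = √[μ(2/r − 1/a_t)] = √[6653.50 × (2/2236 − 1/8273)] = 2.269 km/s.

v = 2269 m/s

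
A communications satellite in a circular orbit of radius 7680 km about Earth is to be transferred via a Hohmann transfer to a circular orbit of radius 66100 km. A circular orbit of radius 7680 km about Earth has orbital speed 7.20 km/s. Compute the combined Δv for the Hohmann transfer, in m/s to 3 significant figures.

Δv = 3770 m/s

From the circular-orbit relation v² = μ/r at r = 7680 km: μ = v²r = (7.20)² × 7680 = 3.98131×10^5 km³/s².
Transfer-ellipse semi-major axis a_t = (r₁ + r₂)/2 = (7680 + 66100)/2 = 36890 km.
At r₁ the circular-orbit speed is v₁ = √(μ/r₁) = 7.200 km/s.
Transfer-orbit speed at r₁ (vis-viva equation): v_p = √[μ(2/r₁ − 1/a_t)] = 9.638 km/s.
First burn Δv₁ = |v_p − v₁| = 2.438 km/s.
Circular speed at r₂: v₂ = √(μ/r₂) = 2.454 km/s.
Transfer-orbit speed at r₂: v_a = √[μ(2/r₂ − 1/a_t)] = 1.120 km/s.
Second burn Δv₂ = |v₂ − v_a| = 1.334 km/s.
Total Δv = Δv₁ + Δv₂ = 3.772 km/s.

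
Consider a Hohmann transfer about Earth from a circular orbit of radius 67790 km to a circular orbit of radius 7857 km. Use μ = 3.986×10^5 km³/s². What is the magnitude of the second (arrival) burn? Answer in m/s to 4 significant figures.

Δv₂ = 2413 m/s

Transfer-ellipse semi-major axis a_t = (r₁ + r₂)/2 = (67790 + 7857)/2 = 37823.5 km.
On the circular orbit at r = 7857 km, v_c = √(μ/r) = 7.1226 km/s.
Vis-viva on the transfer ellipse at r = 7857 km gives v_t = √[μ(2/r − 1/a_t)] = 9.5355 km/s.
Δv₂ = |v_t − v_c| = |9.5355 − 7.1226| = 2.413 km/s.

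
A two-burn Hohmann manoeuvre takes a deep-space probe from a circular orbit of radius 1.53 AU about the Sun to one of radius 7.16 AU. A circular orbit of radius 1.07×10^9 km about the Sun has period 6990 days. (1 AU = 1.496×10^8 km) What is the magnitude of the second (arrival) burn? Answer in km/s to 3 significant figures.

Δv₂ = 4.52 km/s

From Kepler's third law T² = 4π²r³/μ at r = 1.07×10^9 km, T = 6990 days = 6990 × 86400 s = 6.03936×10^8 s: μ = 4π²r³/T² = 1.32596×10^11 km³/s².
In km: r₁ = 1.53 × 1.496×10^8 = 2.28888×10^8 km; r₂ = 7.16 × 1.496×10^8 = 1.071136×10^9 km.
Semi-major axis of the transfer orbit: a_t = (2.28888×10^8 + 1.071136×10^9)/2 = 6.50012×10^8 km.
On the circular orbit at r = 1.071136×10^9 km, v_c = √(μ/r) = 11.126 km/s.
Transfer-orbit speed at the same r (vis-viva, a = a_t): v_t = √[μ(2/r − 1/a_t)] = 6.6023 km/s.
Δv₂ = |v_t − v_c| = |6.6023 − 11.126| = 4.524 km/s.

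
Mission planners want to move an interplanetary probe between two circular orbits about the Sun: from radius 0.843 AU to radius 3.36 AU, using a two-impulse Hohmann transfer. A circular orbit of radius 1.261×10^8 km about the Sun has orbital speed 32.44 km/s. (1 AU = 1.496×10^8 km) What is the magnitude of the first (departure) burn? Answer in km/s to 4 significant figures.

Δv₁ = 8.579 km/s

From the circular-orbit relation v² = μ/r at r = 1.261×10^8 km: μ = v²r = (32.44)² × 1.261×10^8 = 1.32702×10^11 km³/s².
In km: r₁ = 0.843 × 1.496×10^8 = 1.261128×10^8 km; r₂ = 3.36 × 1.496×10^8 = 5.02656×10^8 km.
Transfer-ellipse semi-major axis a_t = (r₁ + r₂)/2 = (1.261128×10^8 + 5.02656×10^8)/2 = 3.143844×10^8 km.
Circular speed at r = 1.261128×10^8 km: v_c = √(μ/r) = 32.438 km/s.
Vis-viva on the transfer ellipse at r = 1.261128×10^8 km gives v_t = √[μ(2/r − 1/a_t)] = 41.017 km/s.
Δv₁ = |v_t − v_c| = |41.017 − 32.438| = 8.579 km/s.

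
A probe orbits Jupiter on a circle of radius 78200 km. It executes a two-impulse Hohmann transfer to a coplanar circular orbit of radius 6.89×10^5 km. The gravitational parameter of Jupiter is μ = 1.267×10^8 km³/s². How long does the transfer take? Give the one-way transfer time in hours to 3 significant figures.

Semi-major axis of the transfer orbit: a_t = (78200 + 6.890×10^5)/2 = 3.836×10^5 km.
Transfer time t = π√(a_t³/μ) = π√((3.836×10^5)³ / 1.267×10^8) = 66310 s.
Converting: 66310 s ÷ 3600 s/hour = 18.4 hours.

t = 18.4 hours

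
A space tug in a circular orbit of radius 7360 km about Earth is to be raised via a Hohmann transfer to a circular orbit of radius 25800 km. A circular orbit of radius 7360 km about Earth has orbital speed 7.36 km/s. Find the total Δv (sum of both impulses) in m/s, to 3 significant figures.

Δv = 3130 m/s

From the circular-orbit relation v² = μ/r at r = 7360 km: μ = v²r = (7.36)² × 7360 = 3.98688×10^5 km³/s².
Semi-major axis of the transfer orbit: a_t = (7360 + 25800)/2 = 16580 km.
At r₁ the circular-orbit speed is v₁ = √(μ/r₁) = 7.360 km/s.
On the transfer ellipse at r₁, v² = μ(2/r − 1/a) gives v_p = √[μ(2/r₁ − 1/a_t)] = 9.181 km/s.
First burn Δv₁ = |v_p − v₁| = 1.821 km/s.
At r₂, v₂ = √(μ/r₂) = 3.931 km/s.
Transfer-orbit speed at r₂: v_a = √[μ(2/r₂ − 1/a_t)] = 2.619 km/s.
Second burn Δv₂ = |v₂ − v_a| = 1.312 km/s.
Δv = Δv₁ + Δv₂ = 1.821 + 1.312 = 3.133 km/s.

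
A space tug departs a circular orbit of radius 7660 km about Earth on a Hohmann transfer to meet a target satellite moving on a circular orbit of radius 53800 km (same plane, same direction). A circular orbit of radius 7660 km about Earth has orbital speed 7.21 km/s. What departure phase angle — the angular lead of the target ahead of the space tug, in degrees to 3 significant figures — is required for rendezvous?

φ = 102°

From the circular-orbit relation v² = μ/r at r = 7660 km: μ = v²r = (7.21)² × 7660 = 3.98198×10^5 km³/s².
Semi-major axis of the transfer orbit: a_t = (7660 + 53800)/2 = 30730 km.
The half-period of the transfer ellipse is t = π√(a_t³/μ) = 26819 s.
Target angular speed ω₂ = √(μ/r₂³) = 5.0568×10^-5 rad/s.
Angle swept by the target during transfer: ω₂·t = 1.3562 rad = 77.70°.
Arrival is 180° from departure on the ellipse, so φ = 180° − 77.70° = 102°.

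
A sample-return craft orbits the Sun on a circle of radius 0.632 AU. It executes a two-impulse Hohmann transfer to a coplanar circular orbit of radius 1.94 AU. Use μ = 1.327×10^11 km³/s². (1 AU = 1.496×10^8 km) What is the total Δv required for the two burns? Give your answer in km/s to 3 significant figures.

In km: r₁ = 0.632 × 1.496×10^8 = 9.45472×10^7 km; r₂ = 1.94 × 1.496×10^8 = 2.90224×10^8 km.
Transfer-ellipse semi-major axis a_t = (r₁ + r₂)/2 = (9.45472×10^7 + 2.90224×10^8)/2 = 1.923856×10^8 km.
At r₁ the circular-orbit speed is v₁ = √(μ/r₁) = 37.46 km/s.
On the transfer ellipse at r₁, v² = μ(2/r − 1/a) gives v_p = √[μ(2/r₁ − 1/a_t)] = 46.01 km/s.
First burn Δv₁ = |v_p − v₁| = 8.550 km/s.
At r₂, v₂ = √(μ/r₂) = 21.383 km/s.
Transfer-orbit speed at r₂: v_a = √[μ(2/r₂ − 1/a_t)] = 14.990 km/s.
Second burn Δv₂ = |v₂ − v_a| = 6.393 km/s.
Δv = Δv₁ + Δv₂ = 8.550 + 6.393 = 14.94 km/s.

Δv = 14.9 km/s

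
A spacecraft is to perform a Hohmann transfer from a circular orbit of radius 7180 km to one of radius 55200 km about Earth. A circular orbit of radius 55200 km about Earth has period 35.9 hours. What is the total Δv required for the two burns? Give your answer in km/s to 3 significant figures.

Δv = 3.85 km/s

From Kepler's third law T² = 4π²r³/μ at r = 55200 km, T = 35.9 hours = 35.9 × 3600 s = 1.2924×10^5 s: μ = 4π²r³/T² = 3.97542×10^5 km³/s².
Semi-major axis of the transfer orbit: a_t = (7180 + 55200)/2 = 31190 km.
Circular speed at r₁: v₁ = √(μ/r₁) = √(3.97542×10^5/7180) = 7.441 km/s.
Transfer-orbit speed at r₁ (vis-viva equation): v_p = √[μ(2/r₁ − 1/a_t)] = 9.899 km/s.
First burn Δv₁ = |v_p − v₁| = 2.458 km/s.
Circular speed at r₂: v₂ = √(μ/r₂) = 2.684 km/s.
Transfer-orbit speed at r₂: v_a = √[μ(2/r₂ − 1/a_t)] = 1.288 km/s.
Second burn Δv₂ = |v₂ − v_a| = 1.396 km/s.
Total Δv = Δv₁ + Δv₂ = 3.854 km/s.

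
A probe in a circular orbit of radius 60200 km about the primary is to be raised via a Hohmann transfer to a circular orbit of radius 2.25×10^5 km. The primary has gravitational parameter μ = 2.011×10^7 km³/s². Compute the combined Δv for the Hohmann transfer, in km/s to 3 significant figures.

The Hohmann ellipse has a_t = (r₁ + r₂)/2 = 1.426×10^5 km.
At r₁ the circular-orbit speed is v₁ = √(μ/r₁) = 18.2771 km/s.
Transfer-orbit speed at r₁ (vis-viva equation): v_p = √[μ(2/r₁ − 1/a_t)] = 22.9583 km/s.
First burn Δv₁ = |v_p − v₁| = 4.6812 km/s.
Circular speed at r₂: v₂ = √(μ/r₂) = 9.4540 km/s.
Transfer-orbit speed at r₂: v_a = √[μ(2/r₂ − 1/a_t)] = 6.1426 km/s.
Second burn Δv₂ = |v₂ − v_a| = 3.3114 km/s.
Δv = Δv₁ + Δv₂ = 4.6812 + 3.3114 = 7.993 km/s.

Δv = 7.99 km/s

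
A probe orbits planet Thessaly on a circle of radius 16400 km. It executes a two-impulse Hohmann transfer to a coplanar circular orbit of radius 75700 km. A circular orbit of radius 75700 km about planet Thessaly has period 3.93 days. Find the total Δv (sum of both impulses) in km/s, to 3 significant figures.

From Kepler's third law T² = 4π²r³/μ at r = 75700 km, T = 3.93 days = 3.93 × 86400 s = 3.39552×10^5 s: μ = 4π²r³/T² = 1.48537×10^5 km³/s².
Transfer-ellipse semi-major axis a_t = (r₁ + r₂)/2 = (16400 + 75700)/2 = 46050 km.
Circular speed at r₁: v₁ = √(μ/r₁) = √(1.48537×10^5/16400) = 3.0095 km/s.
On the transfer ellipse at r₁, v² = μ(2/r − 1/a) gives v_p = √[μ(2/r₁ − 1/a_t)] = 3.8586 km/s.
First burn Δv₁ = |v_p − v₁| = 0.8491 km/s.
Circular speed at r₂: v₂ = √(μ/r₂) = 1.40078 km/s.
Transfer-orbit speed at r₂: v_a = √[μ(2/r₂ − 1/a_t)] = 0.835943 km/s.
Second burn Δv₂ = |v₂ − v_a| = 0.5648 km/s.
Total Δv = Δv₁ + Δv₂ = 1.414 km/s.

Δv = 1.41 km/s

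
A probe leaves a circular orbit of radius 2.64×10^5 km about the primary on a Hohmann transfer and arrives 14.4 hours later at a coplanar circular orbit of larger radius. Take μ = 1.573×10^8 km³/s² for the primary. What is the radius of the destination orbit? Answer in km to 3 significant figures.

r₂ = 4.36×10^5 km

Transfer time t = 14.4 hours = 51840 s, and t = π√(a_t³/μ).
So a_t = (μ t²/π²)^(1/3) = (1.573×10^8 × (51840)² / π²)^(1/3) = 3.4988×10^5 km.
Since a_t = (r₁ + r₂)/2, r₂ = 2a_t − r₁ = 2×3.4988×10^5 − 2.640×10^5 = 4.3576×10^5 km.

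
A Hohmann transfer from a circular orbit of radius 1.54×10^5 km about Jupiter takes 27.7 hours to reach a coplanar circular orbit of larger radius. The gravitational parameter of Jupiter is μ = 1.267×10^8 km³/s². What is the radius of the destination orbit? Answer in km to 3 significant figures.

Transfer time t = 27.7 hours = 99720 s, and t = π√(a_t³/μ).
So a_t = (μ t²/π²)^(1/3) = (1.267×10^8 × (99720)² / π²)^(1/3) = 5.0352×10^5 km.
Since a_t = (r₁ + r₂)/2, r₂ = 2a_t − r₁ = 2×5.0352×10^5 − 1.540×10^5 = 8.5304×10^5 km.

r₂ = 8.53×10^5 km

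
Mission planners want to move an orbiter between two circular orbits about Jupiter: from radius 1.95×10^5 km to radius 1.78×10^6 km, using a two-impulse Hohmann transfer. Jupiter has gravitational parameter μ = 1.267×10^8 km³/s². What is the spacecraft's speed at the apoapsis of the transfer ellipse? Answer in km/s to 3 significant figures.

Semi-major axis of the transfer orbit: a_t = (1.950×10^5 + 1.780×10^6)/2 = 9.875×10^5 km.
The apoapsis of the transfer ellipse is at r = 1.780×10^6 km.
Vis-viva: v = √[μ(2/r − 1/a_t)] = √[1.267×10^8 × (2/1.780×10^6 − 1/9.875×10^5)] = 3.749 km/s.

v = 3.75 km/s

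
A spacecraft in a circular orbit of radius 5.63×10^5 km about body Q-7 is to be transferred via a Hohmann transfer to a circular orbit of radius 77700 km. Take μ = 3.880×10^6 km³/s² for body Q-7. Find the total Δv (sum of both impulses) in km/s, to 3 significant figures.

Δv = 3.63 km/s

The Hohmann ellipse has a_t = (r₁ + r₂)/2 = 3.2035×10^5 km.
At r₁ the circular-orbit speed is v₁ = √(μ/r₁) = 2.6252 km/s.
Transfer-orbit speed at r₁ (v² = μ(2/r − 1/a)): v_a = √[μ(2/r₁ − 1/a_t)] = 1.2929 km/s.
First burn Δv₁ = |v_a − v₁| = 1.3323 km/s.
Circular speed at r₂: v₂ = √(μ/r₂) = 7.0665 km/s.
Transfer-orbit speed at r₂: v_p = √[μ(2/r₂ − 1/a_t)] = 9.3680 km/s.
Second burn Δv₂ = |v₂ − v_p| = 2.3015 km/s.
Δv = Δv₁ + Δv₂ = 1.3323 + 2.3015 = 3.634 km/s.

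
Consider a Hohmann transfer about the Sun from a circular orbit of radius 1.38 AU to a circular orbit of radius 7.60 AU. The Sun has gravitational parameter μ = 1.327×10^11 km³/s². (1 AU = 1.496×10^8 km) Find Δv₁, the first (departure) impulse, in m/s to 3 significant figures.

In km: r₁ = 1.38 × 1.496×10^8 = 2.06448×10^8 km; r₂ = 7.60 × 1.496×10^8 = 1.13696×10^9 km.
Semi-major axis of the transfer orbit: a_t = (2.06448×10^8 + 1.13696×10^9)/2 = 6.71704×10^8 km.
Circular speed at r = 2.06448×10^8 km: v_c = √(μ/r) = 25.353 km/s.
Vis-viva on the transfer ellipse at r = 2.06448×10^8 km gives v_t = √[μ(2/r − 1/a_t)] = 32.985 km/s.
Δv₁ = |v_t − v_c| = |32.985 − 25.353| = 7.632 km/s.

Δv₁ = 7630 m/s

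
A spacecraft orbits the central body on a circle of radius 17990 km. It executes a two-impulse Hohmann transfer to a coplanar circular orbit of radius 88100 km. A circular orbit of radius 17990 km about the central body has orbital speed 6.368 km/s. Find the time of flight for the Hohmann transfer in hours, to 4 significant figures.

t = 12.48 hours

From the circular-orbit relation v² = μ/r at r = 17990 km: μ = v²r = (6.368)² × 17990 = 7.29520×10^5 km³/s².
Transfer-ellipse semi-major axis a_t = (r₁ + r₂)/2 = (17990 + 88100)/2 = 53045 km.
By Kepler's third law the transfer-orbit period is T = 2π√(a_t³/μ), so t = T/2 = 44940 s.
Converting: 44940 s ÷ 3600 s/hour = 12.48 hours.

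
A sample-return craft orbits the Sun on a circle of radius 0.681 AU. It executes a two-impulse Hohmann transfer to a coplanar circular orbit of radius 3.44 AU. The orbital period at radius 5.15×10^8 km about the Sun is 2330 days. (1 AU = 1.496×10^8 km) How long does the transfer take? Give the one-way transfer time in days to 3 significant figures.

From Kepler's third law T² = 4π²r³/μ at r = 5.15×10^8 km, T = 2330 days = 2330 × 86400 s = 2.01312×10^8 s: μ = 4π²r³/T² = 1.33058×10^11 km³/s².
In km: r₁ = 0.681 × 1.496×10^8 = 1.018776×10^8 km; r₂ = 3.44 × 1.496×10^8 = 5.14624×10^8 km.
The Hohmann ellipse has a_t = (r₁ + r₂)/2 = 3.082508×10^8 km.
Half the transfer-orbit period gives t = π√(a_t³/μ) = 4.661×10^7 s.
Converting: 4.661×10^7 s ÷ 86400 s/day = 539 days.

t = 539 days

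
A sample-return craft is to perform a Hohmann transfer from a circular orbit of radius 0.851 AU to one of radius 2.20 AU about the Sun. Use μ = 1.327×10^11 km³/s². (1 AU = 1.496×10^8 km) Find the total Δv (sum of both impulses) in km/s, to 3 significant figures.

Δv = 11.6 km/s

In km: r₁ = 0.851 × 1.496×10^8 = 1.273096×10^8 km; r₂ = 2.20 × 1.496×10^8 = 3.2912×10^8 km.
The Hohmann ellipse has a_t = (r₁ + r₂)/2 = 2.282148×10^8 km.
Circular speed at r₁: v₁ = √(μ/r₁) = √(1.327×10^11/1.273096×10^8) = 32.285 km/s.
Transfer-orbit speed at r₁ (vis-viva): v_p = √[μ(2/r₁ − 1/a_t)] = 38.771 km/s.
First burn Δv₁ = |v_p − v₁| = 6.486 km/s.
Circular speed at r₂: v₂ = √(μ/r₂) = 20.0798 km/s.
Transfer-orbit speed at r₂: v_a = √[μ(2/r₂ − 1/a_t)] = 14.9974 km/s.
Second burn Δv₂ = |v₂ − v_a| = 5.082 km/s.
Δv = Δv₁ + Δv₂ = 6.486 + 5.082 = 11.57 km/s.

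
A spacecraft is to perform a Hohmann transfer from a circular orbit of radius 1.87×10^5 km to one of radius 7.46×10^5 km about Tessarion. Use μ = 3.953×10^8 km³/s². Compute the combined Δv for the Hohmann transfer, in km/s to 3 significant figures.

Δv = 20.6 km/s

The Hohmann ellipse has a_t = (r₁ + r₂)/2 = 4.665×10^5 km.
Circular speed at r₁: v₁ = √(μ/r₁) = √(3.953×10^8/1.870×10^5) = 45.977 km/s.
On the transfer ellipse at r₁, vis-viva gives v_p = √[μ(2/r₁ − 1/a_t)] = 58.141 km/s.
First burn Δv₁ = |v_p − v₁| = 12.164 km/s.
At r₂, v₂ = √(μ/r₂) = 23.0194 km/s.
Transfer-orbit speed at r₂: v_a = √[μ(2/r₂ − 1/a_t)] = 14.5743 km/s.
Second burn Δv₂ = |v₂ − v_a| = 8.4451 km/s.
Total Δv = Δv₁ + Δv₂ = 20.61 km/s.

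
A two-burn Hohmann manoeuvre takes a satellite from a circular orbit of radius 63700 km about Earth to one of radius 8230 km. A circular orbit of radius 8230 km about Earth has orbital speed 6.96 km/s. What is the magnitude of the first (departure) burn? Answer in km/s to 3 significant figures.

From the circular-orbit relation v² = μ/r at r = 8230 km: μ = v²r = (6.96)² × 8230 = 3.98674×10^5 km³/s².
Semi-major axis of the transfer orbit: a_t = (63700 + 8230)/2 = 35965 km.
On the circular orbit at r = 63700 km, v_c = √(μ/r) = 2.502 km/s.
Vis-viva on the transfer ellipse at r = 63700 km gives v_t = √[μ(2/r − 1/a_t)] = 1.197 km/s.
Δv₁ = |v_t − v_c| = |1.197 − 2.502| = 1.305 km/s.

Δv₁ = 1.30 km/s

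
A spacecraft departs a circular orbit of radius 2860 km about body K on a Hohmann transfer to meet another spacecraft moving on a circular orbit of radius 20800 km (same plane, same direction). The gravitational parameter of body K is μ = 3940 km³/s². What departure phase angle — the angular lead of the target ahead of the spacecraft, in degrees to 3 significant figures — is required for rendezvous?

Transfer-ellipse semi-major axis a_t = (r₁ + r₂)/2 = (2860 + 20800)/2 = 11830 km.
The half-period of the transfer ellipse is t = π√(a_t³/μ) = 64399 s.
Target angular speed ω₂ = √(μ/r₂³) = 2.0924×10^-5 rad/s.
Angle swept by the target during transfer: ω₂·t = 1.3475 rad = 77.21°.
The spacecraft traverses 180° on the transfer ellipse, so the target must lead by 180° − 77.21° = 103°.

φ = 103°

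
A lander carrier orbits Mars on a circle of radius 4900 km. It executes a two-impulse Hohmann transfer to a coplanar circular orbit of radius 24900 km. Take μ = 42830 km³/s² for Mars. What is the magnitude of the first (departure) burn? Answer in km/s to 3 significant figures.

Transfer-ellipse semi-major axis a_t = (r₁ + r₂)/2 = (4900 + 24900)/2 = 14900 km.
Circular speed at r = 4900 km: v_c = √(μ/r) = 2.9565 km/s.
Transfer-orbit speed at the same r (vis-viva, a = a_t): v_t = √[μ(2/r − 1/a_t)] = 3.8219 km/s.
Δv₁ = |v_t − v_c| = |3.8219 − 2.9565| = 0.8654 km/s.

Δv₁ = 0.865 km/s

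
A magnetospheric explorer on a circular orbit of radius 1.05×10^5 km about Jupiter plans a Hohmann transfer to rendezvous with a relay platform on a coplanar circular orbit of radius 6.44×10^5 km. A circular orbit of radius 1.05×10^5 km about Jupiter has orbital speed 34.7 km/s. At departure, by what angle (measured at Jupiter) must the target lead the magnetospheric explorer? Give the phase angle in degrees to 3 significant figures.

From the circular-orbit relation v² = μ/r at r = 1.05×10^5 km: μ = v²r = (34.7)² × 1.05×10^5 = 1.26429×10^8 km³/s².
Semi-major axis of the transfer orbit: a_t = (1.050×10^5 + 6.440×10^5)/2 = 3.745×10^5 km.
The half-period of the transfer ellipse is t = π√(a_t³/μ) = 64033 s.
The target's mean motion on its circular orbit is ω₂ = √(μ/r₂³) = 2.1757×10^-5 rad/s.
Angle swept by the target during transfer: ω₂·t = 1.3932 rad = 79.82°.
The magnetospheric explorer traverses 180° on the transfer ellipse, so the target must lead by 180° − 79.82° = 100°.

φ = 100°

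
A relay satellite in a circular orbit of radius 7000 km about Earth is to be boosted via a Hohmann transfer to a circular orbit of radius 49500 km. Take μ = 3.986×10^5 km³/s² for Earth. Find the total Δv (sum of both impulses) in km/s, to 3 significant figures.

Δv = 3.87 km/s

Semi-major axis of the transfer orbit: a_t = (7000 + 49500)/2 = 28250 km.
Circular speed at r₁: v₁ = √(μ/r₁) = √(3.986×10^5/7000) = 7.546 km/s.
Transfer-orbit speed at r₁ (vis-viva equation): v_p = √[μ(2/r₁ − 1/a_t)] = 9.989 km/s.
First burn Δv₁ = |v_p − v₁| = 2.443 km/s.
Circular speed at r₂: v₂ = √(μ/r₂) = 2.838 km/s.
Transfer-orbit speed at r₂: v_a = √[μ(2/r₂ − 1/a_t)] = 1.413 km/s.
Second burn Δv₂ = |v₂ − v_a| = 1.425 km/s.
Δv = Δv₁ + Δv₂ = 2.443 + 1.425 = 3.868 km/s.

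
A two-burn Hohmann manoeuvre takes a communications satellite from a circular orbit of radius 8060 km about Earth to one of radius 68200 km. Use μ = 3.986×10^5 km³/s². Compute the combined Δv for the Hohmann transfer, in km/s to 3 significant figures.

Transfer-ellipse semi-major axis a_t = (r₁ + r₂)/2 = (8060 + 68200)/2 = 38130 km.
At r₁ the circular-orbit speed is v₁ = √(μ/r₁) = 7.032 km/s.
On the transfer ellipse at r₁, v² = μ(2/r − 1/a) gives v_p = √[μ(2/r₁ − 1/a_t)] = 9.405 km/s.
First burn Δv₁ = |v_p − v₁| = 2.373 km/s.
At r₂, v₂ = √(μ/r₂) = 2.418 km/s.
Transfer-orbit speed at r₂: v_a = √[μ(2/r₂ − 1/a_t)] = 1.112 km/s.
Second burn Δv₂ = |v₂ − v_a| = 1.306 km/s.
Total Δv = Δv₁ + Δv₂ = 3.679 km/s.

Δv = 3.68 km/s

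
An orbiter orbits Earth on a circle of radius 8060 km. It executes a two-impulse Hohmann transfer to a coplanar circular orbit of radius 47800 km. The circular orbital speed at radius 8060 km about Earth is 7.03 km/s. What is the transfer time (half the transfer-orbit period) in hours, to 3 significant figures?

From the circular-orbit relation v² = μ/r at r = 8060 km: μ = v²r = (7.03)² × 8060 = 3.98332×10^5 km³/s².
Transfer-ellipse semi-major axis a_t = (r₁ + r₂)/2 = (8060 + 47800)/2 = 27930 km.
By Kepler's third law the transfer-orbit period is T = 2π√(a_t³/μ), so t = T/2 = 23230 s.
Converting: 23230 s ÷ 3600 s/hour = 6.45 hours.

t = 6.45 hours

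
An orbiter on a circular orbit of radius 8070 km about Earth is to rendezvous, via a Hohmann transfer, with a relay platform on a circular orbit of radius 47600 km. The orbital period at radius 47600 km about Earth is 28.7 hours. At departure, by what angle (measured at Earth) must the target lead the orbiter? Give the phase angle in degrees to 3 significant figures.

From Kepler's third law T² = 4π²r³/μ at r = 47600 km, T = 28.7 hours = 28.7 × 3600 s = 1.0332×10^5 s: μ = 4π²r³/T² = 3.98852×10^5 km³/s².
Transfer-ellipse semi-major axis a_t = (r₁ + r₂)/2 = (8070 + 47600)/2 = 27835 km.
The half-period of the transfer ellipse is t = π√(a_t³/μ) = 23101 s.
Target angular speed ω₂ = √(μ/r₂³) = 6.0813×10^-5 rad/s.
Angle swept by the target during transfer: ω₂·t = 1.4048 rad = 80.49°.
Arrival is 180° from departure on the ellipse, so φ = 180° − 80.49° = 99.5°.

φ = 99.5°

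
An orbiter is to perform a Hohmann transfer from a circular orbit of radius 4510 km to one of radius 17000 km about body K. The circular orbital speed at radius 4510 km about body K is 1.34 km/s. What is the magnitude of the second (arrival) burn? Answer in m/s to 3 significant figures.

Δv₂ = 243 m/s

From the circular-orbit relation v² = μ/r at r = 4510 km: μ = v²r = (1.34)² × 4510 = 8098.16 km³/s².
Transfer-ellipse semi-major axis a_t = (r₁ + r₂)/2 = (4510 + 17000)/2 = 10755 km.
Circular speed at r = 17000 km: v_c = √(μ/r) = 0.690190 km/s.
Transfer-orbit speed at the same r (vis-viva, a = a_t): v_t = √[μ(2/r − 1/a_t)] = 0.446943 km/s.
Δv₂ = |v_t − v_c| = |0.446943 − 0.690190| = 0.2432 km/s.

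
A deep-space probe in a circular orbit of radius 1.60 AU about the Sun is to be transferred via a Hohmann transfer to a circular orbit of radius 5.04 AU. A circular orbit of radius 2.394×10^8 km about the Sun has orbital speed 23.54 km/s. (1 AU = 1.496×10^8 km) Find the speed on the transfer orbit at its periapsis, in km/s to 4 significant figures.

v = 29.01 km/s

From the circular-orbit relation v² = μ/r at r = 2.394×10^8 km: μ = v²r = (23.54)² × 2.394×10^8 = 1.32659×10^11 km³/s².
In km: r₁ = 1.60 × 1.496×10^8 = 2.3936×10^8 km; r₂ = 5.04 × 1.496×10^8 = 7.53984×10^8 km.
Semi-major axis of the transfer orbit: a_t = (2.3936×10^8 + 7.53984×10^8)/2 = 4.96672×10^8 km.
At periapsis, r = 2.3936×10^8 km.
Applying v² = μ(2/r − 1/a_t): v = 29.01 km/s.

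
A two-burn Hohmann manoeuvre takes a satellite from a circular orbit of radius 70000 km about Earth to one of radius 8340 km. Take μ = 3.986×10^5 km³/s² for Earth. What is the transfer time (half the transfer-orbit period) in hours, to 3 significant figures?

Semi-major axis of the transfer orbit: a_t = (70000 + 8340)/2 = 39170 km.
Half the transfer-orbit period gives t = π√(a_t³/μ) = 38580 s.
Converting: 38580 s ÷ 3600 s/hour = 10.7 hours.

t = 10.7 hours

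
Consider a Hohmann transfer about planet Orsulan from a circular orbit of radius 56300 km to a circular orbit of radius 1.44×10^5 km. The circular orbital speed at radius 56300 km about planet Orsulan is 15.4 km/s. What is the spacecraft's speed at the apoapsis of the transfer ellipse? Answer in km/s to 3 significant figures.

From the circular-orbit relation v² = μ/r at r = 56300 km: μ = v²r = (15.4)² × 56300 = 1.33521×10^7 km³/s².
Semi-major axis of the transfer orbit: a_t = (56300 + 1.440×10^5)/2 = 1.0015×10^5 km.
At apoapsis, r = 1.440×10^5 km.
Applying v² = μ(2/r − 1/a_t): v = 7.220 km/s.

v = 7.22 km/s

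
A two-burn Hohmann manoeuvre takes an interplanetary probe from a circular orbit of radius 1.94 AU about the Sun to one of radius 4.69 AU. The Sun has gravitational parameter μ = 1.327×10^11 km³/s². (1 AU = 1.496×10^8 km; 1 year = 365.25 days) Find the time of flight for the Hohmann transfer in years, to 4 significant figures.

In km: r₁ = 1.94 × 1.496×10^8 = 2.90224×10^8 km; r₂ = 4.69 × 1.496×10^8 = 7.01624×10^8 km.
Transfer-ellipse semi-major axis a_t = (r₁ + r₂)/2 = (2.90224×10^8 + 7.01624×10^8)/2 = 4.95924×10^8 km.
Half the transfer-orbit period gives t = π√(a_t³/μ) = 9.524×10^7 s.
Converting: 9.524×10^7 s ÷ 3.15576×10^7 s/year (365.25 × 86400) = 3.018 years.

t = 3.018 years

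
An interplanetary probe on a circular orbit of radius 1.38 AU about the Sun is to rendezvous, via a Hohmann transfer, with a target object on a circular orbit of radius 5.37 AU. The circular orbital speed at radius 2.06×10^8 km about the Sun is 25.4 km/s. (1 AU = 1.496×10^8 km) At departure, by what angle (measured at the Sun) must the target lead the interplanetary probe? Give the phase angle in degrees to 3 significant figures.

From the circular-orbit relation v² = μ/r at r = 2.06×10^8 km: μ = v²r = (25.4)² × 2.06×10^8 = 1.32903×10^11 km³/s².
In km: r₁ = 1.38 × 1.496×10^8 = 2.06448×10^8 km; r₂ = 5.37 × 1.496×10^8 = 8.03352×10^8 km.
Semi-major axis of the transfer orbit: a_t = (2.06448×10^8 + 8.03352×10^8)/2 = 5.049×10^8 km.
Transfer time t = π√(a_t³/μ) = 9.777×10^7 s.
The target's mean motion on its circular orbit is ω₂ = √(μ/r₂³) = 1.601×10^-8 rad/s.
Angle swept by the target during transfer: ω₂·t = 1.5653 rad = 89.69°.
Arrival is 180° from departure on the ellipse, so φ = 180° − 89.69° = 90.3°.

φ = 90.3°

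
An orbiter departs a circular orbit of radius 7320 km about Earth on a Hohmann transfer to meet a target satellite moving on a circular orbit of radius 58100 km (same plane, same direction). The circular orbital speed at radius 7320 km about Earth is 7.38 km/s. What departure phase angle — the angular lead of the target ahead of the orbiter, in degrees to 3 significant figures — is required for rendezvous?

φ = 104°

From the circular-orbit relation v² = μ/r at r = 7320 km: μ = v²r = (7.38)² × 7320 = 3.98679×10^5 km³/s².
The Hohmann ellipse has a_t = (r₁ + r₂)/2 = 32710 km.
The half-period of the transfer ellipse is t = π√(a_t³/μ) = 29435 s.
Target angular speed ω₂ = √(μ/r₂³) = 4.5087×10^-5 rad/s.
Angle swept by the target during transfer: ω₂·t = 1.3271 rad = 76.04°.
The orbiter traverses 180° on the transfer ellipse, so the target must lead by 180° − 76.04° = 104°.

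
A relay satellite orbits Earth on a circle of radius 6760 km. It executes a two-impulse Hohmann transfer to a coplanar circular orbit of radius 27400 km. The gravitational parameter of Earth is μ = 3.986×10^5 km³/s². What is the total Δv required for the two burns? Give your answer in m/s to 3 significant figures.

Δv = 3460 m/s

The Hohmann ellipse has a_t = (r₁ + r₂)/2 = 17080 km.
At r₁ the circular-orbit speed is v₁ = √(μ/r₁) = 7.679 km/s.
On the transfer ellipse at r₁, v² = μ(2/r − 1/a) gives v_p = √[μ(2/r₁ − 1/a_t)] = 9.726 km/s.
First burn Δv₁ = |v_p − v₁| = 2.047 km/s.
Circular speed at r₂: v₂ = √(μ/r₂) = 3.8141 km/s.
Transfer-orbit speed at r₂: v_a = √[μ(2/r₂ − 1/a_t)] = 2.3995 km/s.
Second burn Δv₂ = |v₂ − v_a| = 1.415 km/s.
Δv = Δv₁ + Δv₂ = 2.047 + 1.415 = 3.462 km/s.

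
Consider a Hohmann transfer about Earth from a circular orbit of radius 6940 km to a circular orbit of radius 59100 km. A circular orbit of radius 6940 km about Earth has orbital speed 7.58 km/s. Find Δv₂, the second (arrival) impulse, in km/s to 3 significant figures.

From the circular-orbit relation v² = μ/r at r = 6940 km: μ = v²r = (7.58)² × 6940 = 3.98747×10^5 km³/s².
Semi-major axis of the transfer orbit: a_t = (6940 + 59100)/2 = 33020 km.
On the circular orbit at r = 59100 km, v_c = √(μ/r) = 2.5975 km/s.
Vis-viva on the transfer ellipse at r = 59100 km gives v_t = √[μ(2/r − 1/a_t)] = 1.1908 km/s.
Δv₂ = |v_t − v_c| = |1.1908 − 2.5975| = 1.407 km/s.

Δv₂ = 1.41 km/s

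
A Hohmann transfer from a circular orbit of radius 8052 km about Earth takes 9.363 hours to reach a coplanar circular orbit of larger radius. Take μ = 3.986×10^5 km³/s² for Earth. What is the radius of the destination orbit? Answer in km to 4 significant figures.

r₂ = 63550 km

Transfer time t = 9.363 hours = 33706.8 s, and t = π√(a_t³/μ).
So a_t = (μ t²/π²)^(1/3) = (3.986×10^5 × (33706.8)² / π²)^(1/3) = 35801 km.
Since a_t = (r₁ + r₂)/2, r₂ = 2a_t − r₁ = 2×35801 − 8052 = 63550 km.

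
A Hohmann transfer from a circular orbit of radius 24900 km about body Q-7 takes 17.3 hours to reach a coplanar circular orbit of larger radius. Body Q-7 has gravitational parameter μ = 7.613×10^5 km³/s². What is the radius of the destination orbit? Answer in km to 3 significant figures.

r₂ = 1.09×10^5 km

Transfer time t = 17.3 hours = 62280 s, and t = π√(a_t³/μ).
So a_t = (μ t²/π²)^(1/3) = (7.613×10^5 × (62280)² / π²)^(1/3) = 66883 km.
Since a_t = (r₁ + r₂)/2, r₂ = 2a_t − r₁ = 2×66883 − 24900 = 1.08866×10^5 km.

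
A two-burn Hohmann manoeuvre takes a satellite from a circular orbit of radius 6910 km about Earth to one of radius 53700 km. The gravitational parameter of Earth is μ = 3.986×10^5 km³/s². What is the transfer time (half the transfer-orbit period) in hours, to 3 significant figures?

t = 7.29 hours

Semi-major axis of the transfer orbit: a_t = (6910 + 53700)/2 = 30305 km.
Half the transfer-orbit period gives t = π√(a_t³/μ) = 26250 s.
Converting: 26250 s ÷ 3600 s/hour = 7.29 hours.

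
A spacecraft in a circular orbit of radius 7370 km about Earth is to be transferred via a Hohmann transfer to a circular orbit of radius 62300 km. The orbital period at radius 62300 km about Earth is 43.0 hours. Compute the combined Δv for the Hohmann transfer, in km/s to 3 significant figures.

From Kepler's third law T² = 4π²r³/μ at r = 62300 km, T = 43.0 hours = 43.0 × 3600 s = 1.548×10^5 s: μ = 4π²r³/T² = 3.98366×10^5 km³/s².
Semi-major axis of the transfer orbit: a_t = (7370 + 62300)/2 = 34835 km.
Circular speed at r₁: v₁ = √(μ/r₁) = √(3.98366×10^5/7370) = 7.352 km/s.
Transfer-orbit speed at r₁ (v² = μ(2/r − 1/a)): v_p = √[μ(2/r₁ − 1/a_t)] = 9.832 km/s.
First burn Δv₁ = |v_p − v₁| = 2.480 km/s.
Circular speed at r₂: v₂ = √(μ/r₂) = 2.529 km/s.
Transfer-orbit speed at r₂: v_a = √[μ(2/r₂ − 1/a_t)] = 1.163 km/s.
Second burn Δv₂ = |v₂ − v_a| = 1.366 km/s.
Total Δv = Δv₁ + Δv₂ = 3.846 km/s.

Δv = 3.85 km/s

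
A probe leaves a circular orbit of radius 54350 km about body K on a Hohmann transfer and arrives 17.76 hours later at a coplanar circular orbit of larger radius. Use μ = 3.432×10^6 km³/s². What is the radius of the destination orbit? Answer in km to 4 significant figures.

r₂ = 1.705×10^5 km

Transfer time t = 17.76 hours = 63936 s, and t = π√(a_t³/μ).
So a_t = (μ t²/π²)^(1/3) = (3.432×10^6 × (63936)² / π²)^(1/3) = 1.1244×10^5 km.
Since a_t = (r₁ + r₂)/2, r₂ = 2a_t − r₁ = 2×1.1244×10^5 − 54350 = 1.7053×10^5 km.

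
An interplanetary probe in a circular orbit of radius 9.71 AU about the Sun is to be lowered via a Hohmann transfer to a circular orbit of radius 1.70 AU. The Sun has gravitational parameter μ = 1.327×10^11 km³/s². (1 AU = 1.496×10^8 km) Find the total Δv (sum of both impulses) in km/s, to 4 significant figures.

Δv = 11.30 km/s

In km: r₁ = 9.71 × 1.496×10^8 = 1.452616×10^9 km; r₂ = 1.70 × 1.496×10^8 = 2.5432×10^8 km.
The Hohmann ellipse has a_t = (r₁ + r₂)/2 = 8.53468×10^8 km.
At r₁ the circular-orbit speed is v₁ = √(μ/r₁) = 9.5578 km/s.
On the transfer ellipse at r₁, vis-viva equation gives v_a = √[μ(2/r₁ − 1/a_t)] = 5.2174 km/s.
First burn Δv₁ = |v_a − v₁| = 4.340 km/s.
At r₂, v₂ = √(μ/r₂) = 22.843 km/s.
Transfer-orbit speed at r₂: v_p = √[μ(2/r₂ − 1/a_t)] = 29.801 km/s.
Second burn Δv₂ = |v₂ − v_p| = 6.958 km/s.
Δv = Δv₁ + Δv₂ = 4.340 + 6.958 = 11.30 km/s.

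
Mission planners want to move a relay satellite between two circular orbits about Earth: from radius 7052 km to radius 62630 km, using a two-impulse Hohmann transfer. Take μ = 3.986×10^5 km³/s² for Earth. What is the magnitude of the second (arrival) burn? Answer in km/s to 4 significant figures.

The Hohmann ellipse has a_t = (r₁ + r₂)/2 = 34841 km.
Circular speed at r = 62630 km: v_c = √(μ/r) = 2.523 km/s.
Vis-viva on the transfer ellipse at r = 62630 km gives v_t = √[μ(2/r − 1/a_t)] = 1.135 km/s.
Δv₂ = |v_t − v_c| = |1.135 − 2.523| = 1.388 km/s.

Δv₂ = 1.388 km/s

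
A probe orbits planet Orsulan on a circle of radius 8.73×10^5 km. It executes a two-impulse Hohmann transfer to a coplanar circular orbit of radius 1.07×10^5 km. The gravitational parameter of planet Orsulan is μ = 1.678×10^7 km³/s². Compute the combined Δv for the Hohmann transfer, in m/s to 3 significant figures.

Semi-major axis of the transfer orbit: a_t = (8.730×10^5 + 1.070×10^5)/2 = 4.900×10^5 km.
At r₁ the circular-orbit speed is v₁ = √(μ/r₁) = 4.3842 km/s.
Transfer-orbit speed at r₁ (vis-viva equation): v_a = √[μ(2/r₁ − 1/a_t)] = 2.0487 km/s.
First burn Δv₁ = |v_a − v₁| = 2.3355 km/s.
At r₂, v₂ = √(μ/r₂) = 12.5229 km/s.
Transfer-orbit speed at r₂: v_p = √[μ(2/r₂ − 1/a_t)] = 16.7153 km/s.
Second burn Δv₂ = |v₂ − v_p| = 4.1924 km/s.
Δv = Δv₁ + Δv₂ = 2.3355 + 4.1924 = 6.528 km/s.

Δv = 6530 m/s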